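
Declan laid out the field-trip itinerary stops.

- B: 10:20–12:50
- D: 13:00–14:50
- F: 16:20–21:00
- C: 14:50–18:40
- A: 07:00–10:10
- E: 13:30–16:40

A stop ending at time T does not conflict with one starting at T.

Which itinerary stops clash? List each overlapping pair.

C & E, C & F, D & E, E & F

Sorted by start: A, B, D, E, C, F.
B starts after A ends; A is clear from here.
D starts after B ends; B is clear from here.
E starts before D ends → D and E overlap.
C starts exactly when D ends (back-to-back, no overlap); D is clear from here.
C starts before E ends → E and C overlap.
F starts before E ends → E and F overlap.
F starts before C ends → C and F overlap.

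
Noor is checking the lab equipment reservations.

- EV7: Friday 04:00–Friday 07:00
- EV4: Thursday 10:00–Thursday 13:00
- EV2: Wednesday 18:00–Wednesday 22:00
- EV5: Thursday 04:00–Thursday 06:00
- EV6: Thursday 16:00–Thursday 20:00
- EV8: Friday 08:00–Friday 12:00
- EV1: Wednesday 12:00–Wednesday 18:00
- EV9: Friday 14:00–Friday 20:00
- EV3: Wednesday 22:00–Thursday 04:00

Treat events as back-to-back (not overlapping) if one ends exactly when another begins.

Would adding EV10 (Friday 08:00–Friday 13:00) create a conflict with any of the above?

EV1: ends Wednesday 18:00 at or before EV10 starts Friday 08:00 → clear.
EV2: ends Wednesday 22:00 at or before EV10 starts Friday 08:00 → clear.
EV3: ends Thursday 04:00 at or before EV10 starts Friday 08:00 → clear.
EV5: ends Thursday 06:00 at or before EV10 starts Friday 08:00 → clear.
EV4: ends Thursday 13:00 at or before EV10 starts Friday 08:00 → clear.
EV6: ends Thursday 20:00 at or before EV10 starts Friday 08:00 → clear.
EV7: ends Friday 07:00 at or before EV10 starts Friday 08:00 → clear.
EV8: starts Friday 08:00 before EV10 ends Friday 13:00, and ends Friday 12:00 after EV10 starts Friday 08:00 → overlap.
EV9: starts Friday 14:00 at or after EV10 ends Friday 13:00 → clear.
EV10 overlaps EV8.

Yes — it overlaps EV8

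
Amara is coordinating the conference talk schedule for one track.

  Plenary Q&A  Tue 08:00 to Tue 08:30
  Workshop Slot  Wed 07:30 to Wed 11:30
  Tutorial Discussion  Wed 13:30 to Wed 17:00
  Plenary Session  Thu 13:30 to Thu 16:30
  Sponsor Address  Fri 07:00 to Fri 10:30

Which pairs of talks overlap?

no overlapping pairs

Check each pair: they overlap iff neither finishes before the other starts.
Sorted by start: Plenary Q&A, Workshop Slot, Tutorial Discussion, Plenary Session, Sponsor Address.
Workshop Slot starts after Plenary Q&A ends — done with Plenary Q&A.
Tutorial Discussion starts after Workshop Slot ends — done with Workshop Slot.
Plenary Session starts after Tutorial Discussion ends — done with Tutorial Discussion.
Sponsor Address starts after Plenary Session ends.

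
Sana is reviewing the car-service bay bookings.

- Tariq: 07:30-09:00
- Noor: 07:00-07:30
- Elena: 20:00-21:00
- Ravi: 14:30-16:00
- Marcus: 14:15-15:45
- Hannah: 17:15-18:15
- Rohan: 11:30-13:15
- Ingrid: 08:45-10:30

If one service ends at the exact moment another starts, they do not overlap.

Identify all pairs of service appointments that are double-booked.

Check each pair: they overlap iff neither finishes before the other starts.
Sorted by start: Noor, Tariq, Ingrid, Rohan, Marcus, Ravi, Hannah, Elena.
Tariq starts exactly when Noor ends (back-to-back, no overlap), so Noor has no further overlaps.
Ingrid starts before Tariq ends → Tariq and Ingrid overlap.
Rohan starts after Tariq ends, so Tariq has no further overlaps.
Rohan starts after Ingrid ends, so Ingrid has no further overlaps.
Marcus starts after Rohan ends, so Rohan has no further overlaps.
Ravi starts before Marcus ends → Marcus and Ravi overlap.
Hannah starts after Marcus ends, so Marcus has no further overlaps.
Hannah starts after Ravi ends, so Ravi has no further overlaps.
Elena starts after Hannah ends.

Ingrid & Tariq, Marcus & Ravi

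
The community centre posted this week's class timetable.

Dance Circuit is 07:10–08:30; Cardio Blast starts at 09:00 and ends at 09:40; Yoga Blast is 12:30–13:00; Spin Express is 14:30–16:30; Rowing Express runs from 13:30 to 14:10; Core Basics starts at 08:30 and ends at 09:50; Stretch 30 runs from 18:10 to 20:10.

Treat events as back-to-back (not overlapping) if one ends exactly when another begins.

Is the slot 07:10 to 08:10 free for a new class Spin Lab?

No — it overlaps Dance Circuit

Dance Circuit: starts 07:10 before Spin Lab ends 08:10, and ends 08:30 after Spin Lab starts 07:10 → overlap.
Core Basics: starts 08:30 at or after Spin Lab ends 08:10 → clear.
Cardio Blast: starts 09:00 at or after Spin Lab ends 08:10 → clear.
Yoga Blast: starts 12:30 at or after Spin Lab ends 08:10 → clear.
Rowing Express: starts 13:30 at or after Spin Lab ends 08:10 → clear.
Spin Express: starts 14:30 at or after Spin Lab ends 08:10 → clear.
Stretch 30: starts 18:10 at or after Spin Lab ends 08:10 → clear.
Spin Lab overlaps Dance Circuit.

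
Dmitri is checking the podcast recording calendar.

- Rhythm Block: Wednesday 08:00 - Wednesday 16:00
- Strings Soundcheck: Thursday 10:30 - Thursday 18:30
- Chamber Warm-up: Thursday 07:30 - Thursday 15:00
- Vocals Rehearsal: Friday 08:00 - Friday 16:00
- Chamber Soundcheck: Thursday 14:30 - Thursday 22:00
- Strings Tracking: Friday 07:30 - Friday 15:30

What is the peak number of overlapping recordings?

3

Sort all start/end points and keep a running count:
Wednesday 08:00 start Rhythm Block → 1
Wednesday 16:00 end Rhythm Block → 0
Thursday 07:30 start Chamber Warm-up → 1
Thursday 10:30 start Strings Soundcheck → 2
Thursday 14:30 start Chamber Soundcheck → 3
Thursday 15:00 end Chamber Warm-up → 2
Thursday 18:30 end Strings Soundcheck → 1
Thursday 22:00 end Chamber Soundcheck → 0
Friday 07:30 start Strings Tracking → 1
Friday 08:00 start Vocals Rehearsal → 2
Friday 15:30 end Strings Tracking → 1
Friday 16:00 end Vocals Rehearsal → 0
Peak is 3, at Thursday 14:30 (Chamber Soundcheck, Chamber Warm-up, Strings Soundcheck).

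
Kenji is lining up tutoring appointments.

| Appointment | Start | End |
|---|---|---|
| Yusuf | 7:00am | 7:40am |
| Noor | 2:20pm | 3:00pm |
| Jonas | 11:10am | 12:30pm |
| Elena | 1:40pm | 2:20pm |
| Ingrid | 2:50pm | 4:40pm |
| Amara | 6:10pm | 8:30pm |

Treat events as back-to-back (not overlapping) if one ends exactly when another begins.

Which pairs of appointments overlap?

Ingrid & Noor

Sorted by start: Yusuf, Jonas, Elena, Noor, Ingrid, Amara.
Jonas starts after Yusuf ends; Yusuf is clear from here.
Elena starts after Jonas ends; Jonas is clear from here.
Noor starts exactly when Elena ends (back-to-back, no overlap); Elena is clear from here.
Ingrid starts before Noor ends → Noor and Ingrid overlap.
Amara starts after Noor ends.
Amara starts after Ingrid ends.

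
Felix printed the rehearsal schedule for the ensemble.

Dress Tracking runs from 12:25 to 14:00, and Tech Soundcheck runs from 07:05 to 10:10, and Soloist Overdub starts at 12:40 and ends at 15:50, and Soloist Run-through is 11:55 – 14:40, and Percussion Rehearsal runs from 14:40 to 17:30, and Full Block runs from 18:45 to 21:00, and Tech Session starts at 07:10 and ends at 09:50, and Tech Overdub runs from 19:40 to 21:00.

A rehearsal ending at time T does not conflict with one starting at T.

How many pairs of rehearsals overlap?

Check each pair: they overlap iff neither finishes before the other starts.
Sorted by start: Tech Soundcheck, Tech Session, Soloist Run-through, Dress Tracking, Soloist Overdub, Percussion Rehearsal, Full Block, Tech Overdub.
Tech Session starts before Tech Soundcheck ends → Tech Soundcheck and Tech Session overlap.
Soloist Run-through starts after Tech Soundcheck ends; Tech Soundcheck is clear from here.
Soloist Run-through starts after Tech Session ends; Tech Session is clear from here.
Dress Tracking starts before Soloist Run-through ends → Soloist Run-through and Dress Tracking overlap.
Soloist Overdub starts before Soloist Run-through ends → Soloist Run-through and Soloist Overdub overlap.
Percussion Rehearsal starts exactly when Soloist Run-through ends (back-to-back, no overlap); Soloist Run-through is clear from here.
Soloist Overdub starts before Dress Tracking ends → Dress Tracking and Soloist Overdub overlap.
Percussion Rehearsal starts after Dress Tracking ends; Dress Tracking is clear from here.
Percussion Rehearsal starts before Soloist Overdub ends → Soloist Overdub and Percussion Rehearsal overlap.
Full Block starts after Soloist Overdub ends; Soloist Overdub is clear from here.
Full Block starts after Percussion Rehearsal ends; Percussion Rehearsal is clear from here.
Tech Overdub starts before Full Block ends → Full Block and Tech Overdub overlap.
Overlapping pairs: Dress Tracking & Soloist Overdub, Dress Tracking & Soloist Run-through, Full Block & Tech Overdub, Percussion Rehearsal & Soloist Overdub, Soloist Overdub & Soloist Run-through, Tech Session & Tech Soundcheck — 6 in total.

6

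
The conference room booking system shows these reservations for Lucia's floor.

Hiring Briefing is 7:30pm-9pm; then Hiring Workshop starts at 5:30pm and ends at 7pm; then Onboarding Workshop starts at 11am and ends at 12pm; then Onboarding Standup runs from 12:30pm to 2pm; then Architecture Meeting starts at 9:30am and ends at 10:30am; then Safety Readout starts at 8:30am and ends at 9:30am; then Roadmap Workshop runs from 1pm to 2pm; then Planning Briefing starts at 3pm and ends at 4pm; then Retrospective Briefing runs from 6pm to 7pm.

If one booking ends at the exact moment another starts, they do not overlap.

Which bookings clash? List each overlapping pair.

Hiring Workshop & Retrospective Briefing, Onboarding Standup & Roadmap Workshop

Check each pair: they overlap iff neither finishes before the other starts.
Sorted by start: Safety Readout, Architecture Meeting, Onboarding Workshop, Onboarding Standup, Roadmap Workshop, Planning Briefing, Hiring Workshop, Retrospective Briefing, Hiring Briefing.
Architecture Meeting starts exactly when Safety Readout ends (back-to-back, no overlap); Safety Readout is clear from here.
Onboarding Workshop starts after Architecture Meeting ends; Architecture Meeting is clear from here.
Onboarding Standup starts after Onboarding Workshop ends; Onboarding Workshop is clear from here.
Roadmap Workshop starts before Onboarding Standup ends → Onboarding Standup and Roadmap Workshop overlap.
Planning Briefing starts after Onboarding Standup ends; Onboarding Standup is clear from here.
Planning Briefing starts after Roadmap Workshop ends; Roadmap Workshop is clear from here.
Hiring Workshop starts after Planning Briefing ends; Planning Briefing is clear from here.
Retrospective Briefing starts before Hiring Workshop ends → Hiring Workshop and Retrospective Briefing overlap.
Hiring Briefing starts after Hiring Workshop ends.
Hiring Briefing starts after Retrospective Briefing ends.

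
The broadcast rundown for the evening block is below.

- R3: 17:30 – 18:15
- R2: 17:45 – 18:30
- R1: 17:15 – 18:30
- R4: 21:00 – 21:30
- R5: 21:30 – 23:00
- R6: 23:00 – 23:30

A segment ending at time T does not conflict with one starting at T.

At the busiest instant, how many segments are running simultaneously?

Walk through starts and ends in time order (an end at T is processed before a start at T):
17:15 start R1 → 1
17:30 start R3 → 2
17:45 start R2 → 3
18:15 end R3 → 2
18:30 end R1 → 1
18:30 end R2 → 0
21:00 start R4 → 1
21:30 end R4 → 0
21:30 start R5 → 1
23:00 end R5 → 0
23:00 start R6 → 1
23:30 end R6 → 0
Peak is 3, at 17:45 (R1, R2, R3).

3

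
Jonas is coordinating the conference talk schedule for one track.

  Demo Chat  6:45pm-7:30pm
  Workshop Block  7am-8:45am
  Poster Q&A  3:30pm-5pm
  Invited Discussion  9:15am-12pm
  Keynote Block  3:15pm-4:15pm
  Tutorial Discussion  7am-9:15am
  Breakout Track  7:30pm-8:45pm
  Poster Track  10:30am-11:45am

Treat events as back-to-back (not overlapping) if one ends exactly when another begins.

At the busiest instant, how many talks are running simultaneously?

2

Sort all start/end points and keep a running count:
7am start Tutorial Discussion → 1
7am start Workshop Block → 2
8:45am end Workshop Block → 1
9:15am end Tutorial Discussion → 0
9:15am start Invited Discussion → 1
10:30am start Poster Track → 2
11:45am end Poster Track → 1
12pm end Invited Discussion → 0
3:15pm start Keynote Block → 1
3:30pm start Poster Q&A → 2
4:15pm end Keynote Block → 1
5pm end Poster Q&A → 0
6:45pm start Demo Chat → 1
7:30pm end Demo Chat → 0
7:30pm start Breakout Track → 1
8:45pm end Breakout Track → 0
Peak is 2, at 7am (Tutorial Discussion, Workshop Block).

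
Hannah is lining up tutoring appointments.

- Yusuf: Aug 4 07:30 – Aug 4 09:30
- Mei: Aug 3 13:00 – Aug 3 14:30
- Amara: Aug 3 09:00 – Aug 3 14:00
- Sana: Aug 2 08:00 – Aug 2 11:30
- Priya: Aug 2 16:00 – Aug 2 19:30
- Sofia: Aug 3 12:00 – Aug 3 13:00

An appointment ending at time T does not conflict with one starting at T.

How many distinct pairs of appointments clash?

2

Sorted by start: Sana, Priya, Amara, Sofia, Mei, Yusuf.
Priya starts after Sana ends; Sana is clear from here.
Amara starts after Priya ends; Priya is clear from here.
Sofia starts before Amara ends → Amara and Sofia overlap.
Mei starts before Amara ends → Amara and Mei overlap.
Yusuf starts after Amara ends.
Mei starts exactly when Sofia ends (back-to-back, no overlap); Sofia is clear from here.
Yusuf starts after Mei ends.
Overlapping pairs: Amara & Mei, Amara & Sofia — 2 in total.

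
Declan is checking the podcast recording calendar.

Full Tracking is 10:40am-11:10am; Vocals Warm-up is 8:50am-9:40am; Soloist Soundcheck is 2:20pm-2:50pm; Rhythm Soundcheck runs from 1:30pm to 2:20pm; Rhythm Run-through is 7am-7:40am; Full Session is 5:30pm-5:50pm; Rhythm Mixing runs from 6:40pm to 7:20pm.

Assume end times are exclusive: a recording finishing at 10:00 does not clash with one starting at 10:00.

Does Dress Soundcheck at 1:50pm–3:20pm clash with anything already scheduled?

Yes — it overlaps Rhythm Soundcheck, Soloist Soundcheck

Rhythm Run-through: ends 7:40am at or before Dress Soundcheck starts 1:50pm → clear.
Vocals Warm-up: ends 9:40am at or before Dress Soundcheck starts 1:50pm → clear.
Full Tracking: ends 11:10am at or before Dress Soundcheck starts 1:50pm → clear.
Rhythm Soundcheck: starts 1:30pm before Dress Soundcheck ends 3:20pm, and ends 2:20pm after Dress Soundcheck starts 1:50pm → overlap.
Soloist Soundcheck: starts 2:20pm before Dress Soundcheck ends 3:20pm, and ends 2:50pm after Dress Soundcheck starts 1:50pm → overlap.
Full Session: starts 5:30pm at or after Dress Soundcheck ends 3:20pm → clear.
Rhythm Mixing: starts 6:40pm at or after Dress Soundcheck ends 3:20pm → clear.
Dress Soundcheck overlaps Rhythm Soundcheck, Soloist Soundcheck.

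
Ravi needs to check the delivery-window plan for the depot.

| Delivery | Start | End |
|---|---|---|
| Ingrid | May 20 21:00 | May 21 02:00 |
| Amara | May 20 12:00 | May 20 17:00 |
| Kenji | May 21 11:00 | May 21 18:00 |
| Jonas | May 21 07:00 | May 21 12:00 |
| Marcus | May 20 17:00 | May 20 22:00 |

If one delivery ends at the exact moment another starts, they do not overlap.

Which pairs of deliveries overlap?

Sorted by start: Amara, Marcus, Ingrid, Jonas, Kenji.
Marcus starts exactly when Amara ends (back-to-back, no overlap); Amara is clear from here.
Ingrid starts before Marcus ends → Marcus and Ingrid overlap.
Jonas starts after Marcus ends; Marcus is clear from here.
Jonas starts after Ingrid ends; Ingrid is clear from here.
Kenji starts before Jonas ends → Jonas and Kenji overlap.

Ingrid & Marcus, Jonas & Kenji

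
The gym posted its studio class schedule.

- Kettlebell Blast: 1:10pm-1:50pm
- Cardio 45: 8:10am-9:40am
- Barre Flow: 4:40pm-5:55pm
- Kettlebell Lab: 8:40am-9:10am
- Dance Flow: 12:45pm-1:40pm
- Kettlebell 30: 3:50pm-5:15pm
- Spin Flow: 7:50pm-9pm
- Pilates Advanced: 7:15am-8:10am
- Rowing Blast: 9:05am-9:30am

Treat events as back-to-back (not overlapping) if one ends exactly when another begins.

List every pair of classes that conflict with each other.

Barre Flow & Kettlebell 30, Cardio 45 & Kettlebell Lab, Cardio 45 & Rowing Blast, Dance Flow & Kettlebell Blast, Kettlebell Lab & Rowing Blast

Sorted by start: Pilates Advanced, Cardio 45, Kettlebell Lab, Rowing Blast, Dance Flow, Kettlebell Blast, Kettlebell 30, Barre Flow, Spin Flow.
Cardio 45 starts exactly when Pilates Advanced ends (back-to-back, no overlap), so nothing later overlaps Pilates Advanced either.
Kettlebell Lab starts before Cardio 45 ends → Cardio 45 and Kettlebell Lab overlap.
Rowing Blast starts before Cardio 45 ends → Cardio 45 and Rowing Blast overlap.
Dance Flow starts after Cardio 45 ends, so nothing later overlaps Cardio 45 either.
Rowing Blast starts before Kettlebell Lab ends → Kettlebell Lab and Rowing Blast overlap.
Dance Flow starts after Kettlebell Lab ends, so nothing later overlaps Kettlebell Lab either.
Dance Flow starts after Rowing Blast ends, so nothing later overlaps Rowing Blast either.
Kettlebell Blast starts before Dance Flow ends → Dance Flow and Kettlebell Blast overlap.
Kettlebell 30 starts after Dance Flow ends, so nothing later overlaps Dance Flow either.
Kettlebell 30 starts after Kettlebell Blast ends, so nothing later overlaps Kettlebell Blast either.
Barre Flow starts before Kettlebell 30 ends → Kettlebell 30 and Barre Flow overlap.
Spin Flow starts after Kettlebell 30 ends.
Spin Flow starts after Barre Flow ends.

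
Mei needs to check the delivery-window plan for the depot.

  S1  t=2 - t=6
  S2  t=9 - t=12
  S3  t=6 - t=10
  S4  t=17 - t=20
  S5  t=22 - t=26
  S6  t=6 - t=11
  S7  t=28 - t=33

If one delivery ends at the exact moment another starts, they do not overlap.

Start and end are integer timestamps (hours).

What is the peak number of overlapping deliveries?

Walk through starts and ends in time order (an end at T is processed before a start at T):
t=2 start S1 → 1
t=6 end S1 → 0
t=6 start S3 → 1
t=6 start S6 → 2
t=9 start S2 → 3
t=10 end S3 → 2
t=11 end S6 → 1
t=12 end S2 → 0
t=17 start S4 → 1
t=20 end S4 → 0
t=22 start S5 → 1
t=26 end S5 → 0
t=28 start S7 → 1
t=33 end S7 → 0
Peak is 3, at t=9 (S2, S3, S6).

3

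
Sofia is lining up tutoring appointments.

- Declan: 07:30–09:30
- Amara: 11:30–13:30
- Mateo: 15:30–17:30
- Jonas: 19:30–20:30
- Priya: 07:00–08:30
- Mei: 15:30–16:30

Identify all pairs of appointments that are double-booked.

Sorted by start: Priya, Declan, Amara, Mateo, Mei, Jonas.
Declan starts before Priya ends → Priya and Declan overlap.
Amara starts after Priya ends — done with Priya.
Amara starts after Declan ends — done with Declan.
Mateo starts after Amara ends — done with Amara.
Mei starts before Mateo ends → Mateo and Mei overlap.
Jonas starts after Mateo ends.
Jonas starts after Mei ends.

Declan & Priya, Mateo & Mei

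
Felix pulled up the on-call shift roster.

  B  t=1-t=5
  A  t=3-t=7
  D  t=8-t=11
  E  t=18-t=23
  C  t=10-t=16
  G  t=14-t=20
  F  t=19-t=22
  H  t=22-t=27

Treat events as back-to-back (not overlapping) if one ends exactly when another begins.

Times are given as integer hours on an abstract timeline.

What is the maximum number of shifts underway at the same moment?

3

Sweep the timeline, counting +1 at each start and −1 at each end (ends before starts at a tie):
t=1 start B → 1
t=3 start A → 2
t=5 end B → 1
t=7 end A → 0
t=8 start D → 1
t=10 start C → 2
t=11 end D → 1
t=14 start G → 2
t=16 end C → 1
t=18 start E → 2
t=19 start F → 3
t=20 end G → 2
t=22 end F → 1
t=22 start H → 2
t=23 end E → 1
t=27 end H → 0
Peak is 3, at t=19 (E, F, G).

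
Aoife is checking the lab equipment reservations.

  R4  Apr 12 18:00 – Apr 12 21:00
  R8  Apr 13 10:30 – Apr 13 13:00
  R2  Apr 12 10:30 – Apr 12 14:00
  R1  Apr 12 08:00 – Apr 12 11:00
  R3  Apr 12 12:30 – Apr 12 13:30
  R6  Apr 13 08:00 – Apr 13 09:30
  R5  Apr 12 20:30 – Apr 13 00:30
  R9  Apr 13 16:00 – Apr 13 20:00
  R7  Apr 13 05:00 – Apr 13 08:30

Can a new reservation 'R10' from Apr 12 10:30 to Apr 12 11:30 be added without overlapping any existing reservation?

R1: starts Apr 12 08:00 before R10 ends Apr 12 11:30, and ends Apr 12 11:00 after R10 starts Apr 12 10:30 → overlap.
R2: starts Apr 12 10:30 before R10 ends Apr 12 11:30, and ends Apr 12 14:00 after R10 starts Apr 12 10:30 → overlap.
R3: starts Apr 12 12:30 at or after R10 ends Apr 12 11:30 → clear.
R4: starts Apr 12 18:00 at or after R10 ends Apr 12 11:30 → clear.
R5: starts Apr 12 20:30 at or after R10 ends Apr 12 11:30 → clear.
R7: starts Apr 13 05:00 at or after R10 ends Apr 12 11:30 → clear.
R6: starts Apr 13 08:00 at or after R10 ends Apr 12 11:30 → clear.
R8: starts Apr 13 10:30 at or after R10 ends Apr 12 11:30 → clear.
R9: starts Apr 13 16:00 at or after R10 ends Apr 12 11:30 → clear.
R10 overlaps R1, R2.

No — it overlaps R1, R2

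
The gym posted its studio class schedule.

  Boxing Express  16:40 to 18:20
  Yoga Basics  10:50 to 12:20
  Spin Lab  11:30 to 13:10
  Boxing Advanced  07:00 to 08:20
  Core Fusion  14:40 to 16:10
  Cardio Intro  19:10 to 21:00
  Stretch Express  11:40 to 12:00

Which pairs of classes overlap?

Sorted by start: Boxing Advanced, Yoga Basics, Spin Lab, Stretch Express, Core Fusion, Boxing Express, Cardio Intro.
Yoga Basics starts after Boxing Advanced ends; Boxing Advanced is clear from here.
Spin Lab starts before Yoga Basics ends → Yoga Basics and Spin Lab overlap.
Stretch Express starts before Yoga Basics ends → Yoga Basics and Stretch Express overlap.
Core Fusion starts after Yoga Basics ends; Yoga Basics is clear from here.
Stretch Express starts before Spin Lab ends → Spin Lab and Stretch Express overlap.
Core Fusion starts after Spin Lab ends; Spin Lab is clear from here.
Core Fusion starts after Stretch Express ends; Stretch Express is clear from here.
Boxing Express starts after Core Fusion ends; Core Fusion is clear from here.
Cardio Intro starts after Boxing Express ends.

Spin Lab & Stretch Express, Spin Lab & Yoga Basics, Stretch Express & Yoga Basics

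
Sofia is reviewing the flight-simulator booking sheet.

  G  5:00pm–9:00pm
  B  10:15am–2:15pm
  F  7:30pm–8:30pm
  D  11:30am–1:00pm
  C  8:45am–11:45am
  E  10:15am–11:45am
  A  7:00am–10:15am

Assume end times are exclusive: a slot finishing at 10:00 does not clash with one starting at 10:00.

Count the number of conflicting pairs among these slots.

8

Sorted by start: A, C, B, E, D, G, F.
C starts before A ends → A and C overlap.
B starts exactly when A ends (back-to-back, no overlap), so A has no further overlaps.
B starts before C ends → C and B overlap.
E starts before C ends → C and E overlap.
D starts before C ends → C and D overlap.
G starts after C ends, so C has no further overlaps.
E starts before B ends → B and E overlap.
D starts before B ends → B and D overlap.
G starts after B ends, so B has no further overlaps.
D starts before E ends → E and D overlap.
G starts after E ends, so E has no further overlaps.
G starts after D ends, so D has no further overlaps.
F starts before G ends → G and F overlap.
Overlapping pairs: A & C, B & C, B & D, B & E, C & D, C & E, D & E, F & G — 8 in total.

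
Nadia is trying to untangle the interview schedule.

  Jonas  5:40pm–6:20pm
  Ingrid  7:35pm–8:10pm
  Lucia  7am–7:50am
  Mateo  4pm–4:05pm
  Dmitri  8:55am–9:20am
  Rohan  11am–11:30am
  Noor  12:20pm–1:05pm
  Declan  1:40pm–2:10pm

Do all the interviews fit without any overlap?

Yes

Check each pair: they overlap iff neither finishes before the other starts.
Sorted by start: Lucia, Dmitri, Rohan, Noor, Declan, Mateo, Jonas, Ingrid.
Dmitri starts after Lucia ends, so nothing later overlaps Lucia either.
Rohan starts after Dmitri ends, so nothing later overlaps Dmitri either.
Noor starts after Rohan ends, so nothing later overlaps Rohan either.
Declan starts after Noor ends, so nothing later overlaps Noor either.
Mateo starts after Declan ends, so nothing later overlaps Declan either.
Jonas starts after Mateo ends, so nothing later overlaps Mateo either.
Ingrid starts after Jonas ends.
Every pair is clear; the schedule has no overlaps.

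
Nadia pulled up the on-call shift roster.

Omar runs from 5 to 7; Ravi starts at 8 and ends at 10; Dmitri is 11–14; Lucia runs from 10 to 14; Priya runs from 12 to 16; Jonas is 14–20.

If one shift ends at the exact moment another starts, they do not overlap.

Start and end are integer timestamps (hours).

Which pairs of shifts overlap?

Sorted by start: Omar, Ravi, Lucia, Dmitri, Priya, Jonas.
Ravi starts after Omar ends, so nothing later overlaps Omar either.
Lucia starts exactly when Ravi ends (back-to-back, no overlap), so nothing later overlaps Ravi either.
Dmitri starts before Lucia ends → Lucia and Dmitri overlap.
Priya starts before Lucia ends → Lucia and Priya overlap.
Jonas starts exactly when Lucia ends (back-to-back, no overlap).
Priya starts before Dmitri ends → Dmitri and Priya overlap.
Jonas starts exactly when Dmitri ends (back-to-back, no overlap).
Jonas starts before Priya ends → Priya and Jonas overlap.

Dmitri & Lucia, Dmitri & Priya, Jonas & Priya, Lucia & Priya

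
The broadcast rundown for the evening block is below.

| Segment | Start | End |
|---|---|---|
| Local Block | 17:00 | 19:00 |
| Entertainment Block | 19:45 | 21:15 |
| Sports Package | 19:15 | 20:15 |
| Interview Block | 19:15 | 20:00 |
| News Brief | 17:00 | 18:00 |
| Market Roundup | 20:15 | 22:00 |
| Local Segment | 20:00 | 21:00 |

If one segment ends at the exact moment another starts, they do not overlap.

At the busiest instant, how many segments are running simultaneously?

3

Sort all start/end points and keep a running count:
17:00 start Local Block → 1
17:00 start News Brief → 2
18:00 end News Brief → 1
19:00 end Local Block → 0
19:15 start Interview Block → 1
19:15 start Sports Package → 2
19:45 start Entertainment Block → 3
20:00 end Interview Block → 2
20:00 start Local Segment → 3
20:15 end Sports Package → 2
20:15 start Market Roundup → 3
21:00 end Local Segment → 2
21:15 end Entertainment Block → 1
22:00 end Market Roundup → 0
Peak is 3, at 19:45 (Entertainment Block, Interview Block, Sports Package).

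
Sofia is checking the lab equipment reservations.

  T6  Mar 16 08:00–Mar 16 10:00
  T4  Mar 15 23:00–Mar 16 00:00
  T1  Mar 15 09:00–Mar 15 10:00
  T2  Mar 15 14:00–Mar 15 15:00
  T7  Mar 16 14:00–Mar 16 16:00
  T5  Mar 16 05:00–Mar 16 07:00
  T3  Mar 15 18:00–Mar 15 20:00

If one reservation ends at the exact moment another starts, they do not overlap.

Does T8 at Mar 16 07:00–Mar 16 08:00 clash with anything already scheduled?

No — it doesn't clash with anything

T1: ends Mar 15 10:00 at or before T8 starts Mar 16 07:00 → clear.
T2: ends Mar 15 15:00 at or before T8 starts Mar 16 07:00 → clear.
T3: ends Mar 15 20:00 at or before T8 starts Mar 16 07:00 → clear.
T4: ends Mar 16 00:00 at or before T8 starts Mar 16 07:00 → clear.
T5: ends Mar 16 07:00 at or before T8 starts Mar 16 07:00 → clear.
T6: starts Mar 16 08:00 at or after T8 ends Mar 16 08:00 → clear.
T7: starts Mar 16 14:00 at or after T8 ends Mar 16 08:00 → clear.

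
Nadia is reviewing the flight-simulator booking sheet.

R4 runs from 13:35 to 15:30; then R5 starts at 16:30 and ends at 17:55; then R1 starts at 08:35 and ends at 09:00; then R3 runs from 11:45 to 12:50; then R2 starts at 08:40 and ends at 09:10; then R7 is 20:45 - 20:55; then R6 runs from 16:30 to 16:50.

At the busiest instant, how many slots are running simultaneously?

Sort all start/end points and keep a running count:
08:35 start R1 → 1
08:40 start R2 → 2
09:00 end R1 → 1
09:10 end R2 → 0
11:45 start R3 → 1
12:50 end R3 → 0
13:35 start R4 → 1
15:30 end R4 → 0
16:30 start R5 → 1
16:30 start R6 → 2
16:50 end R6 → 1
17:55 end R5 → 0
20:45 start R7 → 1
20:55 end R7 → 0
Peak is 2, at 08:40 (R1, R2).

2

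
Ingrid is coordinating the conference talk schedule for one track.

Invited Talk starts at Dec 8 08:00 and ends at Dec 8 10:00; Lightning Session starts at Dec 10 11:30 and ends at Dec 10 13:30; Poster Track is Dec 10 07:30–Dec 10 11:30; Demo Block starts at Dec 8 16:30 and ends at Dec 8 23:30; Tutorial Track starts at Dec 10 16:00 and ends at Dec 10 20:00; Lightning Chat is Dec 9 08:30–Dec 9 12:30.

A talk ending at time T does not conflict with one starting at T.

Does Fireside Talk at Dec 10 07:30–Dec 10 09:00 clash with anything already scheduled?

Invited Talk: ends Dec 8 10:00 at or before Fireside Talk starts Dec 10 07:30 → clear.
Demo Block: ends Dec 8 23:30 at or before Fireside Talk starts Dec 10 07:30 → clear.
Lightning Chat: ends Dec 9 12:30 at or before Fireside Talk starts Dec 10 07:30 → clear.
Poster Track: starts Dec 10 07:30 before Fireside Talk ends Dec 10 09:00, and ends Dec 10 11:30 after Fireside Talk starts Dec 10 07:30 → overlap.
Lightning Session: starts Dec 10 11:30 at or after Fireside Talk ends Dec 10 09:00 → clear.
Tutorial Track: starts Dec 10 16:00 at or after Fireside Talk ends Dec 10 09:00 → clear.
Fireside Talk overlaps Poster Track.

Yes — it overlaps Poster Track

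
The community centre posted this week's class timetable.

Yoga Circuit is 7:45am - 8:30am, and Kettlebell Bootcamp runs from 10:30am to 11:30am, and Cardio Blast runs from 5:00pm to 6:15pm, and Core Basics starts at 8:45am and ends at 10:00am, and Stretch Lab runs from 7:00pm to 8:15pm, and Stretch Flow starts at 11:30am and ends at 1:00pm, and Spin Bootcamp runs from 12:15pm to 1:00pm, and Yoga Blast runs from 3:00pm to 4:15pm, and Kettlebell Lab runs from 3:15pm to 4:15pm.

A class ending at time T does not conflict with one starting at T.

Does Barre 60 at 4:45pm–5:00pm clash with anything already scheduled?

No — it doesn't clash with anything

Yoga Circuit: ends 8:30am at or before Barre 60 starts 4:45pm → clear.
Core Basics: ends 10:00am at or before Barre 60 starts 4:45pm → clear.
Kettlebell Bootcamp: ends 11:30am at or before Barre 60 starts 4:45pm → clear.
Stretch Flow: ends 1:00pm at or before Barre 60 starts 4:45pm → clear.
Spin Bootcamp: ends 1:00pm at or before Barre 60 starts 4:45pm → clear.
Yoga Blast: ends 4:15pm at or before Barre 60 starts 4:45pm → clear.
Kettlebell Lab: ends 4:15pm at or before Barre 60 starts 4:45pm → clear.
Cardio Blast: starts 5:00pm at or after Barre 60 ends 5:00pm → clear.
Stretch Lab: starts 7:00pm at or after Barre 60 ends 5:00pm → clear.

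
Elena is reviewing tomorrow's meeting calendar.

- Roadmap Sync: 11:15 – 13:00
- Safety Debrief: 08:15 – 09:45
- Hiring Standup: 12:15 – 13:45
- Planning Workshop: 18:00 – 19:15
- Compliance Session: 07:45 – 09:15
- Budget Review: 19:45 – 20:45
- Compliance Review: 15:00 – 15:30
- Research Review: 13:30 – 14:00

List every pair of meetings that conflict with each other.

Sorted by start: Compliance Session, Safety Debrief, Roadmap Sync, Hiring Standup, Research Review, Compliance Review, Planning Workshop, Budget Review.
Safety Debrief starts before Compliance Session ends → Compliance Session and Safety Debrief overlap.
Roadmap Sync starts after Compliance Session ends, so Compliance Session has no further overlaps.
Roadmap Sync starts after Safety Debrief ends, so Safety Debrief has no further overlaps.
Hiring Standup starts before Roadmap Sync ends → Roadmap Sync and Hiring Standup overlap.
Research Review starts after Roadmap Sync ends, so Roadmap Sync has no further overlaps.
Research Review starts before Hiring Standup ends → Hiring Standup and Research Review overlap.
Compliance Review starts after Hiring Standup ends, so Hiring Standup has no further overlaps.
Compliance Review starts after Research Review ends, so Research Review has no further overlaps.
Planning Workshop starts after Compliance Review ends, so Compliance Review has no further overlaps.
Budget Review starts after Planning Workshop ends.

Compliance Session & Safety Debrief, Hiring Standup & Research Review, Hiring Standup & Roadmap Sync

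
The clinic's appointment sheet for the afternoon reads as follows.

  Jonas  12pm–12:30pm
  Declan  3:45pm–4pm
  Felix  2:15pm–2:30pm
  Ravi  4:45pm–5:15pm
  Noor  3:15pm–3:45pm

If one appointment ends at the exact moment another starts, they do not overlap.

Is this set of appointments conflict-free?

Two intervals overlap when each starts before the other ends.
Sorted by start: Jonas, Felix, Noor, Declan, Ravi.
Felix starts after Jonas ends, so nothing later overlaps Jonas either.
Noor starts after Felix ends, so nothing later overlaps Felix either.
Declan starts exactly when Noor ends (back-to-back, no overlap), so nothing later overlaps Noor either.
Ravi starts after Declan ends.
Every pair is clear; the schedule has no overlaps.

Yes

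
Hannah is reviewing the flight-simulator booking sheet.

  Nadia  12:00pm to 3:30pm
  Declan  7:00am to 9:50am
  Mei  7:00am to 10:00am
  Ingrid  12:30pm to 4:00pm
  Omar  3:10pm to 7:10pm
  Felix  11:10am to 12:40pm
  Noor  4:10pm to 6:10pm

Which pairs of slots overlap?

Sorted by start: Declan, Mei, Felix, Nadia, Ingrid, Omar, Noor.
Mei starts before Declan ends → Declan and Mei overlap.
Felix starts after Declan ends — done with Declan.
Felix starts after Mei ends — done with Mei.
Nadia starts before Felix ends → Felix and Nadia overlap.
Ingrid starts before Felix ends → Felix and Ingrid overlap.
Omar starts after Felix ends — done with Felix.
Ingrid starts before Nadia ends → Nadia and Ingrid overlap.
Omar starts before Nadia ends → Nadia and Omar overlap.
Noor starts after Nadia ends.
Omar starts before Ingrid ends → Ingrid and Omar overlap.
Noor starts after Ingrid ends.
Noor starts before Omar ends → Omar and Noor overlap.

Declan & Mei, Felix & Ingrid, Felix & Nadia, Ingrid & Nadia, Ingrid & Omar, Nadia & Omar, Noor & Omar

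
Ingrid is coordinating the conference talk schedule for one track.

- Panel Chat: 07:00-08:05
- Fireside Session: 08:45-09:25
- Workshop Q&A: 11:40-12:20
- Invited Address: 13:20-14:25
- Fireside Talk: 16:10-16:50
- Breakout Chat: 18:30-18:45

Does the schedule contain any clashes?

No

Two intervals overlap when each starts before the other ends.
Sorted by start: Panel Chat, Fireside Session, Workshop Q&A, Invited Address, Fireside Talk, Breakout Chat.
Fireside Session starts after Panel Chat ends, so Panel Chat has no further overlaps.
Workshop Q&A starts after Fireside Session ends, so Fireside Session has no further overlaps.
Invited Address starts after Workshop Q&A ends, so Workshop Q&A has no further overlaps.
Fireside Talk starts after Invited Address ends, so Invited Address has no further overlaps.
Breakout Chat starts after Fireside Talk ends.
Every pair is clear; the schedule has no overlaps.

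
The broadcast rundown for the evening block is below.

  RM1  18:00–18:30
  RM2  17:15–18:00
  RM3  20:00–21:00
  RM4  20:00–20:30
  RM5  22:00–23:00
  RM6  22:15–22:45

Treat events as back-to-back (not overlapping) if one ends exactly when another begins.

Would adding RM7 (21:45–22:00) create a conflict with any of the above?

RM2: ends 18:00 at or before RM7 starts 21:45 → clear.
RM1: ends 18:30 at or before RM7 starts 21:45 → clear.
RM3: ends 21:00 at or before RM7 starts 21:45 → clear.
RM4: ends 20:30 at or before RM7 starts 21:45 → clear.
RM5: starts 22:00 at or after RM7 ends 22:00 → clear.
RM6: starts 22:15 at or after RM7 ends 22:00 → clear.

No — it doesn't clash with anything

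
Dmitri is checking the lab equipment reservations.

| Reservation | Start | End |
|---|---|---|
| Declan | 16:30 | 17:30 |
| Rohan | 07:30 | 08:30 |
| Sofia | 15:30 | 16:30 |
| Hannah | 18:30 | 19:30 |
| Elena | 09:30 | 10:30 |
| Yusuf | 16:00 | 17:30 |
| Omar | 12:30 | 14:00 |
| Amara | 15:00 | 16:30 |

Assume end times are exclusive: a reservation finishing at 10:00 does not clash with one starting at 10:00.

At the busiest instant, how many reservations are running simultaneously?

Walk through starts and ends in time order (an end at T is processed before a start at T):
07:30 start Rohan → 1
08:30 end Rohan → 0
09:30 start Elena → 1
10:30 end Elena → 0
12:30 start Omar → 1
14:00 end Omar → 0
15:00 start Amara → 1
15:30 start Sofia → 2
16:00 start Yusuf → 3
16:30 end Amara → 2
16:30 end Sofia → 1
16:30 start Declan → 2
17:30 end Declan → 1
17:30 end Yusuf → 0
18:30 start Hannah → 1
19:30 end Hannah → 0
Peak is 3, at 16:00 (Amara, Sofia, Yusuf).

3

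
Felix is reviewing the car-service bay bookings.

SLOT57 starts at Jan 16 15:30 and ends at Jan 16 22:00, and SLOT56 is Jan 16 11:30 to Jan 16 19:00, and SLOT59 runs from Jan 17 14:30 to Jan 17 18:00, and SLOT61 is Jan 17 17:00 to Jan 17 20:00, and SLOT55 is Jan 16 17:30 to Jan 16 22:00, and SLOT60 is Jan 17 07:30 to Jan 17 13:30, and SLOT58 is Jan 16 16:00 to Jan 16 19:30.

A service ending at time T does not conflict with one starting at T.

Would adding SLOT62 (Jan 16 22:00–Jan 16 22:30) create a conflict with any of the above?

No — it doesn't clash with anything

SLOT56: ends Jan 16 19:00 at or before SLOT62 starts Jan 16 22:00 → clear.
SLOT57: ends Jan 16 22:00 at or before SLOT62 starts Jan 16 22:00 → clear.
SLOT58: ends Jan 16 19:30 at or before SLOT62 starts Jan 16 22:00 → clear.
SLOT55: ends Jan 16 22:00 at or before SLOT62 starts Jan 16 22:00 → clear.
SLOT60: starts Jan 17 07:30 at or after SLOT62 ends Jan 16 22:30 → clear.
SLOT59: starts Jan 17 14:30 at or after SLOT62 ends Jan 16 22:30 → clear.
SLOT61: starts Jan 17 17:00 at or after SLOT62 ends Jan 16 22:30 → clear.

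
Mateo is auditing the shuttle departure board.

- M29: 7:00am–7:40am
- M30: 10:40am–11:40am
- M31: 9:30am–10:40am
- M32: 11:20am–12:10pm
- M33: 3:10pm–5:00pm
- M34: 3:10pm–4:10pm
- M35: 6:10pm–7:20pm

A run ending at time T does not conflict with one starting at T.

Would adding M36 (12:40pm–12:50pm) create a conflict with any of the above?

No — it doesn't clash with anything

M29: ends 7:40am at or before M36 starts 12:40pm → clear.
M31: ends 10:40am at or before M36 starts 12:40pm → clear.
M30: ends 11:40am at or before M36 starts 12:40pm → clear.
M32: ends 12:10pm at or before M36 starts 12:40pm → clear.
M33: starts 3:10pm at or after M36 ends 12:50pm → clear.
M34: starts 3:10pm at or after M36 ends 12:50pm → clear.
M35: starts 6:10pm at or after M36 ends 12:50pm → clear.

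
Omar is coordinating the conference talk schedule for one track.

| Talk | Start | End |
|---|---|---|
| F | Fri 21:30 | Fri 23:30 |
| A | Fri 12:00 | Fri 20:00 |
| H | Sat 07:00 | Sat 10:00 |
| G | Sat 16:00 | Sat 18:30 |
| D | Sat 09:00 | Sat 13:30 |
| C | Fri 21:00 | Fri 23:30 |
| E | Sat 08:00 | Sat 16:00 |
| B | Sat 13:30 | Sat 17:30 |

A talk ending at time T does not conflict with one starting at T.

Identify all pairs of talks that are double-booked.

B & E, B & G, C & F, D & E, D & H, E & H

Sorted by start: A, C, F, H, E, D, B, G.
C starts after A ends, so nothing later overlaps A either.
F starts before C ends → C and F overlap.
H starts after C ends, so nothing later overlaps C either.
H starts after F ends, so nothing later overlaps F either.
E starts before H ends → H and E overlap.
D starts before H ends → H and D overlap.
B starts after H ends, so nothing later overlaps H either.
D starts before E ends → E and D overlap.
B starts before E ends → E and B overlap.
G starts exactly when E ends (back-to-back, no overlap).
B starts exactly when D ends (back-to-back, no overlap), so nothing later overlaps D either.
G starts before B ends → B and G overlap.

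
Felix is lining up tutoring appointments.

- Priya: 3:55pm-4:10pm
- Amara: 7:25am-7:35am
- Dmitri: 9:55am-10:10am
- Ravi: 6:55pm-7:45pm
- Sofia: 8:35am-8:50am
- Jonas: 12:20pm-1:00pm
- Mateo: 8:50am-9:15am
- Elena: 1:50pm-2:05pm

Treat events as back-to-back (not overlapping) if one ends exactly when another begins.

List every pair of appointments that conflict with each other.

no conflicts

Check each pair: they overlap iff neither finishes before the other starts.
Sorted by start: Amara, Sofia, Mateo, Dmitri, Jonas, Elena, Priya, Ravi.
Sofia starts after Amara ends, so Amara has no further overlaps.
Mateo starts exactly when Sofia ends (back-to-back, no overlap), so Sofia has no further overlaps.
Dmitri starts after Mateo ends, so Mateo has no further overlaps.
Jonas starts after Dmitri ends, so Dmitri has no further overlaps.
Elena starts after Jonas ends, so Jonas has no further overlaps.
Priya starts after Elena ends, so Elena has no further overlaps.
Ravi starts after Priya ends.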